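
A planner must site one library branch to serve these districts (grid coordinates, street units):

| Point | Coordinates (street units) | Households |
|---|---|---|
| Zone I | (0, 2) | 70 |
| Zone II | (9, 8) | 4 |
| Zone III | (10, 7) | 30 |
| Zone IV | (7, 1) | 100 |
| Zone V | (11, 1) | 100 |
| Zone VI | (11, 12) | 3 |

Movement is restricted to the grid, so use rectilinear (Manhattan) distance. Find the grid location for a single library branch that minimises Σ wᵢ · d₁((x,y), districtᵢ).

Manhattan distance separates: Σwᵢ(|x−xᵢ|+|y−yᵢ|) = Σwᵢ|x−xᵢ| + Σwᵢ|y−yᵢ|, so x and y are optimised independently as 1-D weighted medians.
Total weight W = 307; half = 153.5.
x-coordinate, sorted with cumulative weight:
  x=0 (Zone I, w=70) cum 70
  x=7 (Zone IV, w=100) cum 170  ← median
  x=9 (Zone II, w=4) cum 174
  x=10 (Zone III, w=30) cum 204
  x=11 (Zone V, w=100) cum 304
  x=11 (Zone VI, w=3) cum 307
⇒ x* = 7
y-coordinate, sorted with cumulative weight:
  y=1 (Zone IV, w=100) cum 100
  y=1 (Zone V, w=100) cum 200  ← median
  y=2 (Zone I, w=70) cum 270
  y=7 (Zone III, w=30) cum 300
  y=8 (Zone II, w=4) cum 304
  y=12 (Zone VI, w=3) cum 307
⇒ y* = 1

(7, 1)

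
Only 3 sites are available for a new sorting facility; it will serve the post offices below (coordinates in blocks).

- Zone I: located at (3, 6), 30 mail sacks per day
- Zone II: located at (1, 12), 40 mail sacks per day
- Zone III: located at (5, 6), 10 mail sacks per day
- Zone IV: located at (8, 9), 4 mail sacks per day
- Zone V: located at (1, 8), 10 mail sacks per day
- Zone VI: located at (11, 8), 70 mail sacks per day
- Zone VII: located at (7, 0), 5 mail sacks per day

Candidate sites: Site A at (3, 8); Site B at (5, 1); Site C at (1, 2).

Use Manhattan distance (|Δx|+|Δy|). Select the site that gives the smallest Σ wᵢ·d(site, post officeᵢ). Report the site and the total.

Total weighted distance at each candidate:
  Site A (3, 8): total = 1004
  Site B (5, 1): total = 1939
  Site C (1, 2): total = 1936
Minimum is at Site A with total 1004 blocks.

Site A, total 1004 blocks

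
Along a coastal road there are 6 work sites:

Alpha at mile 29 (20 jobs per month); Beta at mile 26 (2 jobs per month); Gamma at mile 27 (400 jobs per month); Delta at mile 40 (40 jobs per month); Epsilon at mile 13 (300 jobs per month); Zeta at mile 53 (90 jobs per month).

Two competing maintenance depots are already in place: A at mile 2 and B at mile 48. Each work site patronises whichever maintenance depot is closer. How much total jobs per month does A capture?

300

The indifferent point is the midpoint (2+48)/2 = 25; work sites left of it (closer to A at 2) go to A, those right go to B.
  Epsilon at 13 (w=300) → A
  Beta at 26 (w=2) → B
  Gamma at 27 (w=400) → B
  Alpha at 29 (w=20) → B
  Delta at 40 (w=40) → B
  Zeta at 53 (w=90) → B
A captures 300; B captures 552.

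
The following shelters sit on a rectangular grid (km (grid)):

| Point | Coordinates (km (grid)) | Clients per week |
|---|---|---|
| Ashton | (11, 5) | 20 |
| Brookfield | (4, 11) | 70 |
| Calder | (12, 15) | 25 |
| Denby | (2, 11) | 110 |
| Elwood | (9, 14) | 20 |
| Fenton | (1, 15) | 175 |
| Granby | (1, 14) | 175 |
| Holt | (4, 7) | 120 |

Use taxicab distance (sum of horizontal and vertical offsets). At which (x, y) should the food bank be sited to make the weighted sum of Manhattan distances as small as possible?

Manhattan distance separates: Σwᵢ(|x−xᵢ|+|y−yᵢ|) = Σwᵢ|x−xᵢ| + Σwᵢ|y−yᵢ|, so x and y are optimised independently as 1-D weighted medians.
Total weight W = 715; half = 357.5.
x-coordinate, sorted with cumulative weight:
  x=1 (Fenton, w=175) cum 175
  x=1 (Granby, w=175) cum 350
  x=2 (Denby, w=110) cum 460  ← median
  x=4 (Brookfield, w=70) cum 530
  x=4 (Holt, w=120) cum 650
  x=9 (Elwood, w=20) cum 670
  x=11 (Ashton, w=20) cum 690
  x=12 (Calder, w=25) cum 715
⇒ x* = 2
y-coordinate, sorted with cumulative weight:
  y=5 (Ashton, w=20) cum 20
  y=7 (Holt, w=120) cum 140
  y=11 (Brookfield, w=70) cum 210
  y=11 (Denby, w=110) cum 320
  y=14 (Elwood, w=20) cum 340
  y=14 (Granby, w=175) cum 515  ← median
  y=15 (Calder, w=25) cum 540
  y=15 (Fenton, w=175) cum 715
⇒ y* = 14

(2, 14)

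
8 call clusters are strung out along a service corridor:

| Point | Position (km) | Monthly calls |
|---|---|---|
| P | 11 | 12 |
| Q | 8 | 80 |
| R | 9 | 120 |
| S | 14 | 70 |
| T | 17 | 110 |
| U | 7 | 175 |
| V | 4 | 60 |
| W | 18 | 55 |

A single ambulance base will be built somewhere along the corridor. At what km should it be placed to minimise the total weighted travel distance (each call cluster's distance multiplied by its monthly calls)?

For a sum of weighted absolute distances on a line, the optimum is the weighted median (not the mean). Total weight W = 682; half-weight = 341.
Sort by position and accumulate weight:
  km 4 (V, w=60) → cum 60
  km 7 (U, w=175) → cum 235
  km 8 (Q, w=80) → cum 315
  km 9 (R, w=120) → cum 435  ≥ 341 → median here
  km 11 (P, w=12) → cum 447
  km 14 (S, w=70) → cum 517
  km 17 (T, w=110) → cum 627
  km 18 (W, w=55) → cum 682
Optimal location: km 9.

x = 9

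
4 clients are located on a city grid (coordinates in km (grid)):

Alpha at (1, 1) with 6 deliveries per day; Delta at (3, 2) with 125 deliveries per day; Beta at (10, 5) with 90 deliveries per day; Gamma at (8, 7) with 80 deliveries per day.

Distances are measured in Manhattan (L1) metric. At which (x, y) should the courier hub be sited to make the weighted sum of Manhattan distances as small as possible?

Manhattan distance separates: Σwᵢ(|x−xᵢ|+|y−yᵢ|) = Σwᵢ|x−xᵢ| + Σwᵢ|y−yᵢ|, so x and y are optimised independently as 1-D weighted medians.
Total weight W = 301; half = 150.5.
x-coordinate, sorted with cumulative weight:
  x=1 (Alpha, w=6) cum 6
  x=3 (Delta, w=125) cum 131
  x=8 (Gamma, w=80) cum 211  ← median
  x=10 (Beta, w=90) cum 301
⇒ x* = 8
y-coordinate, sorted with cumulative weight:
  y=1 (Alpha, w=6) cum 6
  y=2 (Delta, w=125) cum 131
  y=5 (Beta, w=90) cum 221  ← median
  y=7 (Gamma, w=80) cum 301
⇒ y* = 5

(8, 5)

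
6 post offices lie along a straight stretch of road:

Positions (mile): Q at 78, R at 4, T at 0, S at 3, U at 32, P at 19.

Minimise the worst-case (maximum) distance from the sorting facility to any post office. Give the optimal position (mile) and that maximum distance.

location 39, max distance 39

The 1-center on a line is the midpoint of the two extreme points: leftmost at 0, rightmost at 78.
Optimal location = (0 + 78)/2 = 39; maximum distance = (78 − 0)/2 = 39.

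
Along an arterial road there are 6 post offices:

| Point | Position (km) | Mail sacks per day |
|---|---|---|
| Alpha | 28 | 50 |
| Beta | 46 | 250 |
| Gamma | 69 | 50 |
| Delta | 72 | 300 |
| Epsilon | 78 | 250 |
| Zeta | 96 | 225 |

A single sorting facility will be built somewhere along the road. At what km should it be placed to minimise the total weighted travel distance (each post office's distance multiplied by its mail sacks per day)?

For a sum of weighted absolute distances on a line, the optimum is the weighted median (not the mean). Total weight W = 1125; half-weight = 562.5.
Sort by position and accumulate weight:
  km 28 (Alpha, w=50) → cum 50
  km 46 (Beta, w=250) → cum 300
  km 69 (Gamma, w=50) → cum 350
  km 72 (Delta, w=300) → cum 650  ≥ 562.5 → median here
  km 78 (Epsilon, w=250) → cum 900
  km 96 (Zeta, w=225) → cum 1125
Optimal location: km 72.

x = 72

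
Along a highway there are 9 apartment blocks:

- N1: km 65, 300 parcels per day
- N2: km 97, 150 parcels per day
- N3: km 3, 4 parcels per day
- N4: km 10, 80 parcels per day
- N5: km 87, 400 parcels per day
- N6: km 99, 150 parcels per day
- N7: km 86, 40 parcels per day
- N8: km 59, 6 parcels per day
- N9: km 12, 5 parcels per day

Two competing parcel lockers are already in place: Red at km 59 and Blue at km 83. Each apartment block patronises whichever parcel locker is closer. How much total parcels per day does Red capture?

395

The indifferent point is the midpoint (59+83)/2 = 71; apartment blocks left of it (closer to Red at 59) go to Red, those right go to Blue.
  N3 at 3 (w=4) → Red
  N4 at 10 (w=80) → Red
  N9 at 12 (w=5) → Red
  N8 at 59 (w=6) → Red
  N1 at 65 (w=300) → Red
  N7 at 86 (w=40) → Blue
  N5 at 87 (w=400) → Blue
  N2 at 97 (w=150) → Blue
  N6 at 99 (w=150) → Blue
Red captures 395; Blue captures 740.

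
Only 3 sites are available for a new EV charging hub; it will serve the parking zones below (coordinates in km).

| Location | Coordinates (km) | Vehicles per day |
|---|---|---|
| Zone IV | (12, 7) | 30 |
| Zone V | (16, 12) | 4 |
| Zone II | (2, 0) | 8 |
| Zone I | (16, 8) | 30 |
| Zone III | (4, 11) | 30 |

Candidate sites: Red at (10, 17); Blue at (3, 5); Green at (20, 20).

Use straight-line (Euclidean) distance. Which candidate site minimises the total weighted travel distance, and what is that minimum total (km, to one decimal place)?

Blue, total 959.2 km

Total weighted distance at each candidate:
  Red (10, 17): total = 1066.5
  Blue (3, 5): total = 959.2
  Green (20, 20): total = 1639.2
Minimum is at Blue with total 959.2 km.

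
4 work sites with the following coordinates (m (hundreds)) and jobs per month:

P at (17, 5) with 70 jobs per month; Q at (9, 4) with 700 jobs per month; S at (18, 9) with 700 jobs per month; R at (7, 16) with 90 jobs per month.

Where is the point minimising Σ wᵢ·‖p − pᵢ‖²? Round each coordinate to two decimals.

The minimiser of Σwᵢ‖p−pᵢ‖² is the weighted centroid p* = (Σwᵢpᵢ)/(Σwᵢ).
Σwᵢ = 1560.
Σwᵢxᵢ = 70·17 + 700·9 + 700·18 + 90·7 = 20720.
Σwᵢyᵢ = 70·5 + 700·4 + 700·9 + 90·16 = 10890.
x* = 20720/1560 = 13.28, y* = 10890/1560 = 6.98.

(13.28, 6.98)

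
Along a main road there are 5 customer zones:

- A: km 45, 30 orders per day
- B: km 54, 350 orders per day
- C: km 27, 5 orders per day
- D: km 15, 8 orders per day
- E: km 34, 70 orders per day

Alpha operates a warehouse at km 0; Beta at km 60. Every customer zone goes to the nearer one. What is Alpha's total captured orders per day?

The indifferent point is the midpoint (0+60)/2 = 30; customer zones left of it (closer to Alpha at 0) go to Alpha, those right go to Beta.
  D at 15 (w=8) → Alpha
  C at 27 (w=5) → Alpha
  E at 34 (w=70) → Beta
  A at 45 (w=30) → Beta
  B at 54 (w=350) → Beta
Alpha captures 13; Beta captures 450.

13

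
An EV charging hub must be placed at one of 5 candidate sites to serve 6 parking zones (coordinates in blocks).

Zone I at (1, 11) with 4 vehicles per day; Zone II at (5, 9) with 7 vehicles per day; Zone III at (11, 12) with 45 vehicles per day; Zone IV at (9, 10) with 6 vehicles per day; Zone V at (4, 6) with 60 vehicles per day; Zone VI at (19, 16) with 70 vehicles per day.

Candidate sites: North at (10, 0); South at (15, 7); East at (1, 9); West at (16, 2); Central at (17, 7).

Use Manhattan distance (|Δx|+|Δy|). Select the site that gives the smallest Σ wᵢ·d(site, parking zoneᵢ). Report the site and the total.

Total weighted distance at each candidate:
  North (10, 0): total = 3299
  South (15, 7): total = 2245
  East (1, 9): total = 2785
  West (16, 2): total = 3137
  Central (17, 7): total = 2349
Minimum is at South with total 2245 blocks.

South, total 2245 blocks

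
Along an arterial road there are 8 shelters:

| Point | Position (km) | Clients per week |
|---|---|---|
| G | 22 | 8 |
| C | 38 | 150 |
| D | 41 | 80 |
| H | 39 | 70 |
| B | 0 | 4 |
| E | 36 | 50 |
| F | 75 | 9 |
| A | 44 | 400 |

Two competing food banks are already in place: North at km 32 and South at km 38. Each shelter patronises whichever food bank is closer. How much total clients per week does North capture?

The indifferent point is the midpoint (32+38)/2 = 35; shelters left of it (closer to North at 32) go to North, those right go to South.
  B at 0 (w=4) → North
  G at 22 (w=8) → North
  E at 36 (w=50) → South
  C at 38 (w=150) → South
  H at 39 (w=70) → South
  D at 41 (w=80) → South
  A at 44 (w=400) → South
  F at 75 (w=9) → South
North captures 12; South captures 759.

12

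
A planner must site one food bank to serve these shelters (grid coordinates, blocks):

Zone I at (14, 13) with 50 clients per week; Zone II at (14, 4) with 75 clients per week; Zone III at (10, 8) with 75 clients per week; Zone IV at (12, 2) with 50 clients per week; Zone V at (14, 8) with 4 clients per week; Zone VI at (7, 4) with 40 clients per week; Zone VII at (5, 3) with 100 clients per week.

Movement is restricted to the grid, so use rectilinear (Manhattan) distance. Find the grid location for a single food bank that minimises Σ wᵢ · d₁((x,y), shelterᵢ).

Manhattan distance separates: Σwᵢ(|x−xᵢ|+|y−yᵢ|) = Σwᵢ|x−xᵢ| + Σwᵢ|y−yᵢ|, so x and y are optimised independently as 1-D weighted medians.
Total weight W = 394; half = 197.
x-coordinate, sorted with cumulative weight:
  x=5 (Zone VII, w=100) cum 100
  x=7 (Zone VI, w=40) cum 140
  x=10 (Zone III, w=75) cum 215  ← median
  x=12 (Zone IV, w=50) cum 265
  x=14 (Zone I, w=50) cum 315
  x=14 (Zone II, w=75) cum 390
  x=14 (Zone V, w=4) cum 394
⇒ x* = 10
y-coordinate, sorted with cumulative weight:
  y=2 (Zone IV, w=50) cum 50
  y=3 (Zone VII, w=100) cum 150
  y=4 (Zone II, w=75) cum 225  ← median
  y=4 (Zone VI, w=40) cum 265
  y=8 (Zone III, w=75) cum 340
  y=8 (Zone V, w=4) cum 344
  y=13 (Zone I, w=50) cum 394
⇒ y* = 4

(10, 4)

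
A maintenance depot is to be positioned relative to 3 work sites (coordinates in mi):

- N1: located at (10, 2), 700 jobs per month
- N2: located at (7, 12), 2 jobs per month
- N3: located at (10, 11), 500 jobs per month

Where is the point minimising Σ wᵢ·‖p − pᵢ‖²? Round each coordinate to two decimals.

(10.00, 5.76)

The minimiser of Σwᵢ‖p−pᵢ‖² is the weighted centroid p* = (Σwᵢpᵢ)/(Σwᵢ).
Σwᵢ = 1202.
Σwᵢxᵢ = 700·10 + 2·7 + 500·10 = 12014.
Σwᵢyᵢ = 700·2 + 2·12 + 500·11 = 6924.
x* = 12014/1202 = 10.00, y* = 6924/1202 = 5.76.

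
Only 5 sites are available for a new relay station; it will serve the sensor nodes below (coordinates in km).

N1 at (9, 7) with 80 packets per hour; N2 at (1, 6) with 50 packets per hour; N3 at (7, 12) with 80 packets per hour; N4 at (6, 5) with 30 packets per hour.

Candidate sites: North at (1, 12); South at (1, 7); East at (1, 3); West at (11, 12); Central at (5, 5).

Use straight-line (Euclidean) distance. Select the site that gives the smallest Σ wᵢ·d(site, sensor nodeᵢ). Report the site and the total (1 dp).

Total weighted distance at each candidate:
  North (1, 12): total = 1792.8
  South (1, 7): total = 1476.4
  East (1, 3): total = 1892.4
  West (11, 12): total = 1592.0
  Central (5, 5): total = 1176.3
Minimum is at Central with total 1176.3 km.

Central, total 1176.3 km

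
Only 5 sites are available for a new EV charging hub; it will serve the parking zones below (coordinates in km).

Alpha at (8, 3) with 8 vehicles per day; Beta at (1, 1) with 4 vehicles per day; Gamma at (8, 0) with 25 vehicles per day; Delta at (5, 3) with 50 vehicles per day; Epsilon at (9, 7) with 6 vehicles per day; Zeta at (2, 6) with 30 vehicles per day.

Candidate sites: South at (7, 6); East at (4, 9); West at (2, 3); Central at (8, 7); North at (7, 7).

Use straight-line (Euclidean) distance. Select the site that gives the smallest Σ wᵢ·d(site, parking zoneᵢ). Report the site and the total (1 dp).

West, total 513.0 km

Total weighted distance at each candidate:
  South (7, 6): total = 552.3
  East (4, 9): total = 782.7
  West (2, 3): total = 513.0
  Central (8, 7): total = 682.4
  North (7, 7): total = 632.3
Minimum is at West with total 513.0 km.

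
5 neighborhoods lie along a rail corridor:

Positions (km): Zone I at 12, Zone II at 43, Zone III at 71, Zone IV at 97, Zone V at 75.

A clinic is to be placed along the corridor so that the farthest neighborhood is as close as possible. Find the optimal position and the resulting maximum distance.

The 1-center on a line is the midpoint of the two extreme points: leftmost at 12, rightmost at 97.
Optimal location = (12 + 97)/2 = 54.5; maximum distance = (97 − 12)/2 = 42.5.

location 54.5, max distance 42.5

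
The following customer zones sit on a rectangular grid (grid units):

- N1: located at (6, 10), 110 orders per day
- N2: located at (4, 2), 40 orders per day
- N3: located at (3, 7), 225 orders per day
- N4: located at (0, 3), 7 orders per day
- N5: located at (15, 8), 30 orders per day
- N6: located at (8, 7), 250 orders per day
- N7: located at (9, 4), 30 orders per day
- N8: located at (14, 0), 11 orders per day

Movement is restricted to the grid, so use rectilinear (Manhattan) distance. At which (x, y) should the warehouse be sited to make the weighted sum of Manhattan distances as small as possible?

(6, 7)

Manhattan distance separates: Σwᵢ(|x−xᵢ|+|y−yᵢ|) = Σwᵢ|x−xᵢ| + Σwᵢ|y−yᵢ|, so x and y are optimised independently as 1-D weighted medians.
Total weight W = 703; half = 351.5.
x-coordinate, sorted with cumulative weight:
  x=0 (N4, w=7) cum 7
  x=3 (N3, w=225) cum 232
  x=4 (N2, w=40) cum 272
  x=6 (N1, w=110) cum 382  ← median
  x=8 (N6, w=250) cum 632
  x=9 (N7, w=30) cum 662
  x=14 (N8, w=11) cum 673
  x=15 (N5, w=30) cum 703
⇒ x* = 6
y-coordinate, sorted with cumulative weight:
  y=0 (N8, w=11) cum 11
  y=2 (N2, w=40) cum 51
  y=3 (N4, w=7) cum 58
  y=4 (N7, w=30) cum 88
  y=7 (N3, w=225) cum 313
  y=7 (N6, w=250) cum 563  ← median
  y=8 (N5, w=30) cum 593
  y=10 (N1, w=110) cum 703
⇒ y* = 7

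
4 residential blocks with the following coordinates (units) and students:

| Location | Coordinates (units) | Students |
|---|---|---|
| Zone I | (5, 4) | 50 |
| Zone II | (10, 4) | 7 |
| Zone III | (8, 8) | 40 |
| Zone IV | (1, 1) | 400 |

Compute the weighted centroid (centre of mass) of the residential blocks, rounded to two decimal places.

The minimiser of Σwᵢ‖p−pᵢ‖² is the weighted centroid p* = (Σwᵢpᵢ)/(Σwᵢ).
Σwᵢ = 497.
Σwᵢxᵢ = 50·5 + 7·10 + 40·8 + 400·1 = 1040.
Σwᵢyᵢ = 50·4 + 7·4 + 40·8 + 400·1 = 948.
x* = 1040/497 = 2.09, y* = 948/497 = 1.91.

(2.09, 1.91)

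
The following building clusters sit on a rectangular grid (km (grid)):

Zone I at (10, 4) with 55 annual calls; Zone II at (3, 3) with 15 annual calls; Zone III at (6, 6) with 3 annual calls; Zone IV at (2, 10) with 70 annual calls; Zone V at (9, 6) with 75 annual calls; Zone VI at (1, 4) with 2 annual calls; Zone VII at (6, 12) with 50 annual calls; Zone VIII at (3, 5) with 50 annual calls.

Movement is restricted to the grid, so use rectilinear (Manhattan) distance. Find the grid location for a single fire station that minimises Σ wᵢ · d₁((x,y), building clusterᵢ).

Manhattan distance separates: Σwᵢ(|x−xᵢ|+|y−yᵢ|) = Σwᵢ|x−xᵢ| + Σwᵢ|y−yᵢ|, so x and y are optimised independently as 1-D weighted medians.
Total weight W = 320; half = 160.
x-coordinate, sorted with cumulative weight:
  x=1 (Zone VI, w=2) cum 2
  x=2 (Zone IV, w=70) cum 72
  x=3 (Zone II, w=15) cum 87
  x=3 (Zone VIII, w=50) cum 137
  x=6 (Zone III, w=3) cum 140
  x=6 (Zone VII, w=50) cum 190  ← median
  x=9 (Zone V, w=75) cum 265
  x=10 (Zone I, w=55) cum 320
⇒ x* = 6
y-coordinate, sorted with cumulative weight:
  y=3 (Zone II, w=15) cum 15
  y=4 (Zone I, w=55) cum 70
  y=4 (Zone VI, w=2) cum 72
  y=5 (Zone VIII, w=50) cum 122
  y=6 (Zone III, w=3) cum 125
  y=6 (Zone V, w=75) cum 200  ← median
  y=10 (Zone IV, w=70) cum 270
  y=12 (Zone VII, w=50) cum 320
⇒ y* = 6

(6, 6)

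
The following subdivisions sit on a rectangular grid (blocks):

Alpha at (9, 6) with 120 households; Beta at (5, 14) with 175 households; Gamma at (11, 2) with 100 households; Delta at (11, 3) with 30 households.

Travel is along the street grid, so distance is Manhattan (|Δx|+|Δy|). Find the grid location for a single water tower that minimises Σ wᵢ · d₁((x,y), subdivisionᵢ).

Manhattan distance separates: Σwᵢ(|x−xᵢ|+|y−yᵢ|) = Σwᵢ|x−xᵢ| + Σwᵢ|y−yᵢ|, so x and y are optimised independently as 1-D weighted medians.
Total weight W = 425; half = 212.5.
x-coordinate, sorted with cumulative weight:
  x=5 (Beta, w=175) cum 175
  x=9 (Alpha, w=120) cum 295  ← median
  x=11 (Gamma, w=100) cum 395
  x=11 (Delta, w=30) cum 425
⇒ x* = 9
y-coordinate, sorted with cumulative weight:
  y=2 (Gamma, w=100) cum 100
  y=3 (Delta, w=30) cum 130
  y=6 (Alpha, w=120) cum 250  ← median
  y=14 (Beta, w=175) cum 425
⇒ y* = 6

(9, 6)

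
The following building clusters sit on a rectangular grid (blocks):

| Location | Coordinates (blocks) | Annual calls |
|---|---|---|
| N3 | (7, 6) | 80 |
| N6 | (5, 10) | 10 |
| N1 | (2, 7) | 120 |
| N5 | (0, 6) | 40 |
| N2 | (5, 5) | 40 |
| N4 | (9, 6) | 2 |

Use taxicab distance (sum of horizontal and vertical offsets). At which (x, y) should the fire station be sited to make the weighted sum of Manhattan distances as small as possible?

(2, 6)

Manhattan distance separates: Σwᵢ(|x−xᵢ|+|y−yᵢ|) = Σwᵢ|x−xᵢ| + Σwᵢ|y−yᵢ|, so x and y are optimised independently as 1-D weighted medians.
Total weight W = 292; half = 146.
x-coordinate, sorted with cumulative weight:
  x=0 (N5, w=40) cum 40
  x=2 (N1, w=120) cum 160  ← median
  x=5 (N6, w=10) cum 170
  x=5 (N2, w=40) cum 210
  x=7 (N3, w=80) cum 290
  x=9 (N4, w=2) cum 292
⇒ x* = 2
y-coordinate, sorted with cumulative weight:
  y=5 (N2, w=40) cum 40
  y=6 (N3, w=80) cum 120
  y=6 (N5, w=40) cum 160  ← median
  y=6 (N4, w=2) cum 162
  y=7 (N1, w=120) cum 282
  y=10 (N6, w=10) cum 292
⇒ y* = 6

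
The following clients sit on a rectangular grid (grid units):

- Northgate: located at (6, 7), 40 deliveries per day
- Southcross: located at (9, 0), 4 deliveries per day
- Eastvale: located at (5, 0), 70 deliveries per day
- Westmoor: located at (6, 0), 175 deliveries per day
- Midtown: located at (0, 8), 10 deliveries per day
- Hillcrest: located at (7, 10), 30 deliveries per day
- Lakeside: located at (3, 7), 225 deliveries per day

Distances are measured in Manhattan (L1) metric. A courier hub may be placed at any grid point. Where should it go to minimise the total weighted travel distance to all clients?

(5, 7)

Manhattan distance separates: Σwᵢ(|x−xᵢ|+|y−yᵢ|) = Σwᵢ|x−xᵢ| + Σwᵢ|y−yᵢ|, so x and y are optimised independently as 1-D weighted medians.
Total weight W = 554; half = 277.
x-coordinate, sorted with cumulative weight:
  x=0 (Midtown, w=10) cum 10
  x=3 (Lakeside, w=225) cum 235
  x=5 (Eastvale, w=70) cum 305  ← median
  x=6 (Northgate, w=40) cum 345
  x=6 (Westmoor, w=175) cum 520
  x=7 (Hillcrest, w=30) cum 550
  x=9 (Southcross, w=4) cum 554
⇒ x* = 5
y-coordinate, sorted with cumulative weight:
  y=0 (Southcross, w=4) cum 4
  y=0 (Eastvale, w=70) cum 74
  y=0 (Westmoor, w=175) cum 249
  y=7 (Northgate, w=40) cum 289  ← median
  y=7 (Lakeside, w=225) cum 514
  y=8 (Midtown, w=10) cum 524
  y=10 (Hillcrest, w=30) cum 554
⇒ y* = 7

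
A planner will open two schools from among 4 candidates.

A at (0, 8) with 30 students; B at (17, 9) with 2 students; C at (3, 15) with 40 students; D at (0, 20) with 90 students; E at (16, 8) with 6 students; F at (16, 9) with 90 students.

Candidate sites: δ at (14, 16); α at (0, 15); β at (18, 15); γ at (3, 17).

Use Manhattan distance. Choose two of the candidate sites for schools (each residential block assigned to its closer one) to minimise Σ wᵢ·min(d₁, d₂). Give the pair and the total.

Evaluate every pair (each demand assigned to the nearer of the two):
  {α, β}: total = 1568
  {δ, α}: total = 1670
  {β, γ}: total = 1768
  {δ, γ}: total = 1870
  {α, γ}: total = 2806
  {δ, β}: total = 3548
Best pair: {α, β} with total 1568.

{α, β}, total 1568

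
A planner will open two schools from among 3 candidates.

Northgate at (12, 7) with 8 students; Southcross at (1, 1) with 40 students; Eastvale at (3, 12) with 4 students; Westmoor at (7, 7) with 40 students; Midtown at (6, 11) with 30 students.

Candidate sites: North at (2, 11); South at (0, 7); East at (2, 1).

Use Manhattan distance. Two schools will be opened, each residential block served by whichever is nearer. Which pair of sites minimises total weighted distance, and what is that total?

Evaluate every pair (each demand assigned to the nearer of the two):
  {North, East}: total = 640
  {South, East}: total = 748
  {North, South}: total = 784
Best pair: {North, East} with total 640.

{North, East}, total 640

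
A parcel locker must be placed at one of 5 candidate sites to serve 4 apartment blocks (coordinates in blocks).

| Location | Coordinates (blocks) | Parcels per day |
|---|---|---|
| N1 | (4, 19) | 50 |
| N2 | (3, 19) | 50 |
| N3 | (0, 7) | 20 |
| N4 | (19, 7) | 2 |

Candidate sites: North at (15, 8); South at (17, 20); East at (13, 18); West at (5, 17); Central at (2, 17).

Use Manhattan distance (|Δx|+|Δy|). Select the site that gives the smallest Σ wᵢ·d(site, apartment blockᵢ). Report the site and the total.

Total weighted distance at each candidate:
  North (15, 8): total = 2580
  South (17, 20): total = 2080
  East (13, 18): total = 1564
  West (5, 17): total = 698
  Central (2, 17): total = 644
Minimum is at Central with total 644 blocks.

Central, total 644 blocks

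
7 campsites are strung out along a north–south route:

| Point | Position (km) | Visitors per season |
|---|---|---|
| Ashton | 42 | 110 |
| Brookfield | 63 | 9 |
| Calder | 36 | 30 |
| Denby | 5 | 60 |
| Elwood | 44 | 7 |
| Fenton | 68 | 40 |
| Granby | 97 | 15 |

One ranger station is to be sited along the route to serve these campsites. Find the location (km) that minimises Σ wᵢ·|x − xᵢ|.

For a sum of weighted absolute distances on a line, the optimum is the weighted median (not the mean). Total weight W = 271; half-weight = 135.5.
Sort by position and accumulate weight:
  km 5 (Denby, w=60) → cum 60
  km 36 (Calder, w=30) → cum 90
  km 42 (Ashton, w=110) → cum 200  ≥ 135.5 → median here
  km 44 (Elwood, w=7) → cum 207
  km 63 (Brookfield, w=9) → cum 216
  km 68 (Fenton, w=40) → cum 256
  km 97 (Granby, w=15) → cum 271
Optimal location: km 42.

x = 42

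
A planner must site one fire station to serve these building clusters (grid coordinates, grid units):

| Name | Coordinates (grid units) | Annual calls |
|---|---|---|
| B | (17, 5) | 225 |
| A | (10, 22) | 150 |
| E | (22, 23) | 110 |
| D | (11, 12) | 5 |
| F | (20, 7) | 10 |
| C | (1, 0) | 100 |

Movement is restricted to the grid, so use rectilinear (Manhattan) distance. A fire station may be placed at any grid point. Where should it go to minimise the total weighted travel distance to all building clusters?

Manhattan distance separates: Σwᵢ(|x−xᵢ|+|y−yᵢ|) = Σwᵢ|x−xᵢ| + Σwᵢ|y−yᵢ|, so x and y are optimised independently as 1-D weighted medians.
Total weight W = 600; half = 300.
x-coordinate, sorted with cumulative weight:
  x=1 (C, w=100) cum 100
  x=10 (A, w=150) cum 250
  x=11 (D, w=5) cum 255
  x=17 (B, w=225) cum 480  ← median
  x=20 (F, w=10) cum 490
  x=22 (E, w=110) cum 600
⇒ x* = 17
y-coordinate, sorted with cumulative weight:
  y=0 (C, w=100) cum 100
  y=5 (B, w=225) cum 325  ← median
  y=7 (F, w=10) cum 335
  y=12 (D, w=5) cum 340
  y=22 (A, w=150) cum 490
  y=23 (E, w=110) cum 600
⇒ y* = 5

(17, 5)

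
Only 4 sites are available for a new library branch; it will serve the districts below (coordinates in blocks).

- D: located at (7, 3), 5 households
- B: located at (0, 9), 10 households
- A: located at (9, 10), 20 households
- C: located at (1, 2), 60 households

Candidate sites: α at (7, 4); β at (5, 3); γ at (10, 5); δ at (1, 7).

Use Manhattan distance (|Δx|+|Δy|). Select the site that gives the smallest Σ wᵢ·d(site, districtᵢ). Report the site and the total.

δ, total 600 blocks

Total weighted distance at each candidate:
  α (7, 4): total = 765
  β (5, 3): total = 640
  γ (10, 5): total = 1005
  δ (1, 7): total = 600
Minimum is at δ with total 600 blocks.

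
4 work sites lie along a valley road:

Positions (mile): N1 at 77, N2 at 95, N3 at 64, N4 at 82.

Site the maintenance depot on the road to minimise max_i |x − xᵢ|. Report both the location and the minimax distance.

location 79.5, max distance 15.5

The 1-center on a line is the midpoint of the two extreme points: leftmost at 64, rightmost at 95.
Optimal location = (64 + 95)/2 = 79.5; maximum distance = (95 − 64)/2 = 15.5.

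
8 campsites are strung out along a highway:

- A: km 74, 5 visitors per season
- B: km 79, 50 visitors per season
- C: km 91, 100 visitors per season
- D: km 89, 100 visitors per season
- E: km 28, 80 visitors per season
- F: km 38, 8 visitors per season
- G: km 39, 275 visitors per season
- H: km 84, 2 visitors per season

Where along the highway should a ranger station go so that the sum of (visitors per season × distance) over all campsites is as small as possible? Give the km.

x = 39

For a sum of weighted absolute distances on a line, the optimum is the weighted median (not the mean). Total weight W = 620; half-weight = 310.
Sort by position and accumulate weight:
  km 28 (E, w=80) → cum 80
  km 38 (F, w=8) → cum 88
  km 39 (G, w=275) → cum 363  ≥ 310 → median here
  km 74 (A, w=5) → cum 368
  km 79 (B, w=50) → cum 418
  km 84 (H, w=2) → cum 420
  km 89 (D, w=100) → cum 520
  km 91 (C, w=100) → cum 620
Optimal location: km 39.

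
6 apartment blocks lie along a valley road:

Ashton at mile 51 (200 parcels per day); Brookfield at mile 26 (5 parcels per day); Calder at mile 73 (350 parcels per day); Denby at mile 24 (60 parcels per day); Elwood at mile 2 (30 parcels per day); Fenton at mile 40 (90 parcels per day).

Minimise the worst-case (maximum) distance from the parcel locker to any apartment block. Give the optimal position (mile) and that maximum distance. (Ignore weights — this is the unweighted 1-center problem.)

The 1-center on a line is the midpoint of the two extreme points: leftmost at 2, rightmost at 73.
Optimal location = (2 + 73)/2 = 37.5; maximum distance = (73 − 2)/2 = 35.5.

location 37.5, max distance 35.5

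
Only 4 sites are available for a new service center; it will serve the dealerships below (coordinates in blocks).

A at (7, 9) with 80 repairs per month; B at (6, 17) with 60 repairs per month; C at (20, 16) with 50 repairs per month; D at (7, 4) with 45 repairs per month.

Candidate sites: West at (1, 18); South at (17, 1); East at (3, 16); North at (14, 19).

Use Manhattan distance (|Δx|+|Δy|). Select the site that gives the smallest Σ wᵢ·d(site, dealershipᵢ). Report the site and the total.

East, total 2690 blocks

Total weighted distance at each candidate:
  West (1, 18): total = 3510
  South (17, 1): total = 4545
  East (3, 16): total = 2690
  North (14, 19): total = 3400
Minimum is at East with total 2690 blocks.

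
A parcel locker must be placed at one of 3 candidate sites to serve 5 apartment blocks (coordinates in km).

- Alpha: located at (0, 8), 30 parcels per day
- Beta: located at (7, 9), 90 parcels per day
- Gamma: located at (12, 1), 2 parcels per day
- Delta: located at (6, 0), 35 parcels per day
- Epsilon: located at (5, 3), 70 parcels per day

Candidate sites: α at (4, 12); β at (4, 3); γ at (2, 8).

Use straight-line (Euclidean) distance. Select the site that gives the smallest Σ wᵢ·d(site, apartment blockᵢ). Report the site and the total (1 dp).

β, total 1008.5 km

Total weighted distance at each candidate:
  α (4, 12): total = 1638.4
  β (4, 3): total = 1008.5
  γ (2, 8): total = 1264.5
Minimum is at β with total 1008.5 km.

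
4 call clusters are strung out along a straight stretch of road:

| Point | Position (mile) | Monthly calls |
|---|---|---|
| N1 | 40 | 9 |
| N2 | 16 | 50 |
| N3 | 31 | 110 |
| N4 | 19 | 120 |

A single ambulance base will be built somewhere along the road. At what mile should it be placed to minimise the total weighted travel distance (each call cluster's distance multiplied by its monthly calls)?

x = 19

For a sum of weighted absolute distances on a line, the optimum is the weighted median (not the mean). Total weight W = 289; half-weight = 144.5.
Sort by position and accumulate weight:
  mile 16 (N2, w=50) → cum 50
  mile 19 (N4, w=120) → cum 170  ≥ 144.5 → median here
  mile 31 (N3, w=110) → cum 280
  mile 40 (N1, w=9) → cum 289
Optimal location: mile 19.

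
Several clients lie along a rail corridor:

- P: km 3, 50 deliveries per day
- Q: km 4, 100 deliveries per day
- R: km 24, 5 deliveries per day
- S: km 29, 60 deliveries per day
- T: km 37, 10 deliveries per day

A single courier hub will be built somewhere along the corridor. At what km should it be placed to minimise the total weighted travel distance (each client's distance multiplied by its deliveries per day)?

For a sum of weighted absolute distances on a line, the optimum is the weighted median (not the mean). Total weight W = 225; half-weight = 112.5.
Sort by position and accumulate weight:
  km 3 (P, w=50) → cum 50
  km 4 (Q, w=100) → cum 150  ≥ 112.5 → median here
  km 24 (R, w=5) → cum 155
  km 29 (S, w=60) → cum 215
  km 37 (T, w=10) → cum 225
Optimal location: km 4.

x = 4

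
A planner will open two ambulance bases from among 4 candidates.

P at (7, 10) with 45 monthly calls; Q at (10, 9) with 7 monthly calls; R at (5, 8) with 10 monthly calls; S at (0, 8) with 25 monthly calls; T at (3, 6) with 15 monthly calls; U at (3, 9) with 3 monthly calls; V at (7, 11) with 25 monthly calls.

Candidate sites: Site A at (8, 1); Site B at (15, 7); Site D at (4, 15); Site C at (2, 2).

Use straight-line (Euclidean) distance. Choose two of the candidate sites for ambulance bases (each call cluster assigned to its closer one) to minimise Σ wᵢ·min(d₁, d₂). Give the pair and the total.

{Site D, Site C}, total 752.1

Evaluate every pair (each demand assigned to the nearer of the two):
  {Site D, Site C}: total = 752.1
  {Site A, Site D}: total = 841.7
  {Site B, Site D}: total = 851.4
  {Site B, Site C}: total = 954.0
  {Site A, Site C}: total = 1024.7
  {Site A, Site B}: total = 1122.1
Best pair: {Site D, Site C} with total 752.1.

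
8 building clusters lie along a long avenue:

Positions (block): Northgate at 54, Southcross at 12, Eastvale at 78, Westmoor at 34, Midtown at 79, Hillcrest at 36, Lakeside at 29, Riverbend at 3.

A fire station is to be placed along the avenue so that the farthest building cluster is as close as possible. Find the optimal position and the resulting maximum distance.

location 41, max distance 38

The 1-center on a line is the midpoint of the two extreme points: leftmost at 3, rightmost at 79.
Optimal location = (3 + 79)/2 = 41; maximum distance = (79 − 3)/2 = 38.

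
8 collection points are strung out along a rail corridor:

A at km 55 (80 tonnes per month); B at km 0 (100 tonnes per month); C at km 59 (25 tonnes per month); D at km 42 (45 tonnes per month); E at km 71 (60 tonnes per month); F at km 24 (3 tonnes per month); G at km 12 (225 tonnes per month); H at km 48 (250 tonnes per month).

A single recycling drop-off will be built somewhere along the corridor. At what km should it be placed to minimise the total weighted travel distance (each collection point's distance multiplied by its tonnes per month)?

For a sum of weighted absolute distances on a line, the optimum is the weighted median (not the mean). Total weight W = 788; half-weight = 394.
Sort by position and accumulate weight:
  km 0 (B, w=100) → cum 100
  km 12 (G, w=225) → cum 325
  km 24 (F, w=3) → cum 328
  km 42 (D, w=45) → cum 373
  km 48 (H, w=250) → cum 623  ≥ 394 → median here
  km 55 (A, w=80) → cum 703
  km 59 (C, w=25) → cum 728
  km 71 (E, w=60) → cum 788
Optimal location: km 48.

x = 48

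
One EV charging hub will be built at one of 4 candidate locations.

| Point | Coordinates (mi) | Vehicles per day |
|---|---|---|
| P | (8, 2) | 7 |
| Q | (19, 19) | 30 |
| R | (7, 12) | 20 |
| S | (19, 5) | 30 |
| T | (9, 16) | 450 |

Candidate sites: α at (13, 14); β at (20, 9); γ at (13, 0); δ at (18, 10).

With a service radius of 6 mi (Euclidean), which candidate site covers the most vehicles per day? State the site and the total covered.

α, covering 450

Coverage radius r = 6 mi; a point is covered iff (Δx)²+(Δy)² ≤ 6² = 36.
  α (13, 14): covers {T} → 450
  β (20, 9): covers {S} → 30
  γ (13, 0): covers {P} → 7
  δ (18, 10): covers {S} → 30
Maximum coverage at α: 450 vehicles per day.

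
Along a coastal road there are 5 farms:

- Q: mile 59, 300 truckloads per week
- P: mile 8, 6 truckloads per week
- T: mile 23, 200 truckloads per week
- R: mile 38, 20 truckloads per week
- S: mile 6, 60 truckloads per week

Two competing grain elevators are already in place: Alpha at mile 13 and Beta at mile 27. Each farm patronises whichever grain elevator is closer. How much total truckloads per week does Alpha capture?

The indifferent point is the midpoint (13+27)/2 = 20; farms left of it (closer to Alpha at 13) go to Alpha, those right go to Beta.
  S at 6 (w=60) → Alpha
  P at 8 (w=6) → Alpha
  T at 23 (w=200) → Beta
  R at 38 (w=20) → Beta
  Q at 59 (w=300) → Beta
Alpha captures 66; Beta captures 520.

66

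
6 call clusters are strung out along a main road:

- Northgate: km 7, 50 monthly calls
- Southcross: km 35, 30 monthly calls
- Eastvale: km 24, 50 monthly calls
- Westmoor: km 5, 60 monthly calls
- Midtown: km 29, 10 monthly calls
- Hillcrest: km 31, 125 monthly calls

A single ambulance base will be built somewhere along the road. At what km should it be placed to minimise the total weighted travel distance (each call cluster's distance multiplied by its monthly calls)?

x = 29

For a sum of weighted absolute distances on a line, the optimum is the weighted median (not the mean). Total weight W = 325; half-weight = 162.5.
Sort by position and accumulate weight:
  km 5 (Westmoor, w=60) → cum 60
  km 7 (Northgate, w=50) → cum 110
  km 24 (Eastvale, w=50) → cum 160
  km 29 (Midtown, w=10) → cum 170  ≥ 162.5 → median here
  km 31 (Hillcrest, w=125) → cum 295
  km 35 (Southcross, w=30) → cum 325
Optimal location: km 29.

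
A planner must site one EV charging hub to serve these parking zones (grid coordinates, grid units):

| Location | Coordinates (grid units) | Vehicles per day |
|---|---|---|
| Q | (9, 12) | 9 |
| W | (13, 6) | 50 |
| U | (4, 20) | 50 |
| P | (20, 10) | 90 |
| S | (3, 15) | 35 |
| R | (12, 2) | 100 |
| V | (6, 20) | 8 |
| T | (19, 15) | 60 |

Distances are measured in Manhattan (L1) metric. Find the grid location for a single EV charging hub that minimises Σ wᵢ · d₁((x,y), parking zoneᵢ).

Manhattan distance separates: Σwᵢ(|x−xᵢ|+|y−yᵢ|) = Σwᵢ|x−xᵢ| + Σwᵢ|y−yᵢ|, so x and y are optimised independently as 1-D weighted medians.
Total weight W = 402; half = 201.
x-coordinate, sorted with cumulative weight:
  x=3 (S, w=35) cum 35
  x=4 (U, w=50) cum 85
  x=6 (V, w=8) cum 93
  x=9 (Q, w=9) cum 102
  x=12 (R, w=100) cum 202  ← median
  x=13 (W, w=50) cum 252
  x=19 (T, w=60) cum 312
  x=20 (P, w=90) cum 402
⇒ x* = 12
y-coordinate, sorted with cumulative weight:
  y=2 (R, w=100) cum 100
  y=6 (W, w=50) cum 150
  y=10 (P, w=90) cum 240  ← median
  y=12 (Q, w=9) cum 249
  y=15 (S, w=35) cum 284
  y=15 (T, w=60) cum 344
  y=20 (U, w=50) cum 394
  y=20 (V, w=8) cum 402
⇒ y* = 10

(12, 10)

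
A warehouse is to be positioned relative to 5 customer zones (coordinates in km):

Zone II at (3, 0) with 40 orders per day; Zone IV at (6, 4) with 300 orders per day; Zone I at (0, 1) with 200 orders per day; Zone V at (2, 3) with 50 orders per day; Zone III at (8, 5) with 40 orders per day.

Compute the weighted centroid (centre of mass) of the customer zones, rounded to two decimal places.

The minimiser of Σwᵢ‖p−pᵢ‖² is the weighted centroid p* = (Σwᵢpᵢ)/(Σwᵢ).
Σwᵢ = 630.
Σwᵢxᵢ = 40·3 + 300·6 + 200·0 + 50·2 + 40·8 = 2340.
Σwᵢyᵢ = 40·0 + 300·4 + 200·1 + 50·3 + 40·5 = 1750.
x* = 2340/630 = 3.71, y* = 1750/630 = 2.78.

(3.71, 2.78)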